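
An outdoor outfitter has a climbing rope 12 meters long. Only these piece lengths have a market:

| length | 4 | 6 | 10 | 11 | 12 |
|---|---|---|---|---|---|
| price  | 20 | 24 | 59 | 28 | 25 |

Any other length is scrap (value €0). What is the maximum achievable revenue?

60

Consider every possible first cut. r[k] is the best of p[i]+r[k−i] over all sellable i≤k.
r[1] = 0
r[2] = 0
r[3] = 0
r[4] = 20
r[5] = 20
r[6] = 24
r[7] = 24
r[8] = 40  (first piece 4, then r[4]=20)
r[9] = 40
r[10] = 59
r[11] = 59
r[12] = 60  (first piece 4, then r[8]=40)
One optimal cutting: 4 + 4 + 4 → €60.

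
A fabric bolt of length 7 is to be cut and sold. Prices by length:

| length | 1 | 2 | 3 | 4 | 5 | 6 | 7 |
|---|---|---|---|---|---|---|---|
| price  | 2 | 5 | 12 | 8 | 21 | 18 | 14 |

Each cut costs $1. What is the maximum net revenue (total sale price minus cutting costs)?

Consider every possible first cut. r[k] is the best of p[i]+r[k−i] over all sellable i≤k, charging 1 whenever i<k.
r[1] = 2
r[2] = 5
r[3] = 12
r[4] = 13  (first piece 1, then r[3]=12)
r[5] = 21
r[6] = 23  (first piece 3, then r[3]=12)
r[7] = 25  (first piece 2, then r[5]=21)
One optimal plan: pieces 5 + 2 (1 cut) → $26 − $1 = $25.

25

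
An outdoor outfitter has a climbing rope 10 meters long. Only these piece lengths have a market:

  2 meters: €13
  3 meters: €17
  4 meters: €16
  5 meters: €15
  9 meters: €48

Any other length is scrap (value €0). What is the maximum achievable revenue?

65

Consider every possible first cut. best[k] is the best of p[i]+best[k−i] over all sellable i≤k.
best[1] = 0
best[2] = 13
best[3] = 17
best[4] = 26  (first piece 2, then best[2]=13)
best[5] = 30  (first piece 2, then best[3]=17)
best[6] = 39  (first piece 2, then best[4]=26)
best[7] = 43  (first piece 2, then best[5]=30)
best[8] = 52  (first piece 2, then best[6]=39)
best[9] = 56  (first piece 2, then best[7]=43)
best[10] = 65  (first piece 2, then best[8]=52)
One optimal cutting: 2 + 2 + 2 + 2 + 2 → €65.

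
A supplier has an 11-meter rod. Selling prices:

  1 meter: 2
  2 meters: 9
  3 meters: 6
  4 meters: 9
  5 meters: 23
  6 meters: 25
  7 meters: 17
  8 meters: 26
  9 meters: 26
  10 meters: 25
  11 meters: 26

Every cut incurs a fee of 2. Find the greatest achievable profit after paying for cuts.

Build r[k] bottom-up: r[k] = max over allowed piece i of (p[i] + r[k−i]) − 2 per cut.
r[1] = 2
r[2] = 9
r[3] = 9  (first piece 1, then r[2]=9)
r[4] = 16  (first piece 2, then r[2]=9)
r[5] = 23
r[6] = 25
r[7] = 30  (first piece 2, then r[5]=23)
r[8] = 32  (first piece 2, then r[6]=25)
r[9] = 37  (first piece 2, then r[7]=30)
r[10] = 44  (first piece 5, then r[5]=23)
r[11] = 46  (first piece 5, then r[6]=25)
One optimal plan: pieces 6 + 5 (1 cut) → 48 − 2 = 46.

46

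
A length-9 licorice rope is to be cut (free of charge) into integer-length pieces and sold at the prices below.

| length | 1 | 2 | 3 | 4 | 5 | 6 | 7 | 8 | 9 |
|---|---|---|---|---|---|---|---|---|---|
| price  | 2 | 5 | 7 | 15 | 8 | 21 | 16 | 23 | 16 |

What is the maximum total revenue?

32

Let best[k] be the best obtainable value from length k. For each k, try every first piece i and keep the best of price[i] + best[k−i].
best[1] = 2
best[2] = 5
best[3] = 7  (first piece 1, then best[2]=5)
best[4] = 15
best[5] = 17  (first piece 1, then best[4]=15)
best[6] = 21
best[7] = 23  (first piece 1, then best[6]=21)
best[8] = 30  (first piece 4, then best[4]=15)
best[9] = 32  (first piece 1, then best[8]=30)
One optimal cutting: 4 + 4 + 1 → ¢15 + ¢15 + ¢2 = ¢32.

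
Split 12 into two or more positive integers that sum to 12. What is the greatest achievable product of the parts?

Let g[k] be the best product for length k (with at least one cut). For each first piece i, the rest contributes max(k−i, g[k−i]).
g[2] = 1*max(1,0) = 1*1 = 1
g[3] = 1*max(2,1) = 1*2 = 2
g[4] = 2*max(2,1) = 2*2 = 4
g[5] = 2*max(3,2) = 2*3 = 6
g[6] = 3*max(3,2) = 3*3 = 9
g[7] = 2*max(5,6) = 2*6 = 12
g[8] = 2*max(6,9) = 2*9 = 18
g[9] = 3*max(6,9) = 3*9 = 27
g[10] = 2*max(8,18) = 2*18 = 36
g[11] = 2*max(9,27) = 2*27 = 54
g[12] = 3*max(9,27) = 3*27 = 81
One optimal split: 3 + 3 + 3 + 3; product 3*3*3*3 = 81.

81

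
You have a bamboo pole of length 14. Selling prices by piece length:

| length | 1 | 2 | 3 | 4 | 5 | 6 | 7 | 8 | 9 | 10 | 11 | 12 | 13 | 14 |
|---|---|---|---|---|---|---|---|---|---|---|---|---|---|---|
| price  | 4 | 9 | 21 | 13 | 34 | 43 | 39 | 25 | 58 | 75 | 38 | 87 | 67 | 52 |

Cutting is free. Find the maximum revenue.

100

Let best[k] be the best obtainable value from length k. For each k, try every first piece i and keep the best of price[i] + best[k−i].
best[1] = 4
best[2] = max(4+4, 9+0) = 9
best[3] = max(4+9, 9+4, 21+0) = 21
best[4] = max(4+21, 9+9, 21+4, 13+0) = 25
best[5] = max(4+25, 9+21, 21+9, 13+4, 34+0) = 34
best[6] = max(4+34, 9+25, 21+21, 13+9, 34+4, 43+0) = 43
best[7] = max(4+43, 9+34, 21+25, …, 43+4, 39+0) = 47
best[8] = max(4+47, 9+43, 21+34, …, 39+4, 25+0) = 55
best[9] = max(4+55, 9+47, 21+43, …, 25+4, 58+0) = 64
best[10] = max(4+64, 9+55, 21+47, …, 58+4, 75+0) = 75
best[11] = max(4+75, 9+64, 21+55, …, 75+4, 38+0) = 79
best[12] = max(4+79, 9+75, 21+64, …, 38+4, 87+0) = 87
best[13] = max(4+87, 9+79, 21+75, …, 87+4, 67+0) = 96
best[14] = max(4+96, 9+87, 21+79, …, 67+4, 52+0) = 100
One optimal cutting: 10 + 3 + 1 → $75 + $21 + $4 = $100.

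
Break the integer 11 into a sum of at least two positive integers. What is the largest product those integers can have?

54

Fill g[k] for k=2..11: at each k try every first piece i and multiply by the better of (k−i) uncut or g[k−i].
g[2] = 1*max(1,0) = 1*1 = 1
g[3] = 1*max(2,1) = 1*2 = 2
g[4] = 2*max(2,1) = 2*2 = 4
g[5] = 2*max(3,2) = 2*3 = 6
g[6] = 3*max(3,2) = 3*3 = 9
g[7] = 2*max(5,6) = 2*6 = 12
g[8] = 2*max(6,9) = 2*9 = 18
g[9] = 3*max(6,9) = 3*9 = 27
g[10] = 2*max(8,18) = 2*18 = 36
g[11] = 2*max(9,27) = 2*27 = 54
One optimal split: 3 + 3 + 3 + 2; product 3*3*3*2 = 54.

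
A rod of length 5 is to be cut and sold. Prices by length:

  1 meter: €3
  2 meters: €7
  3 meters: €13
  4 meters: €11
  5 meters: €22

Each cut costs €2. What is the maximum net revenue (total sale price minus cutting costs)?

22

Let net[k] be the best obtainable value from length k. For each k, try every first piece i and keep the best of price[i] + net[k−i] minus the 2 cut fee when i<k.
net[1] = 3
net[2] = 7
net[3] = 13
net[4] = 14  (first piece 1, then net[3]=13)
net[5] = 22
Best is to make no cuts and sell whole for €22.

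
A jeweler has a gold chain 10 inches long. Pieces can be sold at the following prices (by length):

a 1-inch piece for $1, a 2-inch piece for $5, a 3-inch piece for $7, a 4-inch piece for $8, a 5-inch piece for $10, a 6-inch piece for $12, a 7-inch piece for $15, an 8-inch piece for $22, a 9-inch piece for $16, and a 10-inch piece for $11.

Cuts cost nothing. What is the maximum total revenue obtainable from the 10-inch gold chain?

Consider every possible first cut. best[k] is the best of p[i]+best[k−i] over all sellable i≤k.
best[1] = 1
best[2] = max(1+1, 5+0) = 5
best[3] = max(1+5, 5+1, 7+0) = 7
best[4] = max(1+7, 5+5, 7+1, 8+0) = 10
best[5] = max(1+10, 5+7, 7+5, 8+1, 10+0) = 12
best[6] = max(1+12, 5+10, 7+7, 8+5, 10+1, 12+0) = 15
best[7] = max(1+15, 5+12, 7+10, …, 12+1, 15+0) = 17
best[8] = max(1+17, 5+15, 7+12, …, 15+1, 22+0) = 22
best[9] = max(1+22, 5+17, 7+15, …, 22+1, 16+0) = 23
best[10] = max(1+23, 5+22, 7+17, …, 16+1, 11+0) = 27
One optimal cutting: 8 + 2 → $22 + $5 = $27.

27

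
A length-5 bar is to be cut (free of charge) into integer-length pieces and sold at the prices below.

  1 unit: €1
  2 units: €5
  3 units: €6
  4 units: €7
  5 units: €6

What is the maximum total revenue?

11

Let best[k] be the best obtainable value from length k. For each k, try every first piece i and keep the best of price[i] + best[k−i].
best[1] = 1
best[2] = 5
best[3] = 6  (first piece 1, then best[2]=5)
best[4] = 10  (first piece 2, then best[2]=5)
best[5] = 11  (first piece 1, then best[4]=10)
One optimal cutting: 2 + 2 + 1 → €5 + €5 + €1 = €11.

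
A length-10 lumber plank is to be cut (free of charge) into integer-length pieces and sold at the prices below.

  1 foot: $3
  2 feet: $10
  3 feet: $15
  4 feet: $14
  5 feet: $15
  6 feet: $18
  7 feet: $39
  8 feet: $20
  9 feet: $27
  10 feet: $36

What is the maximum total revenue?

54

Build best[k] bottom-up: best[k] = max over allowed piece i of (p[i] + best[k−i]).
best[1] = 3
best[2] = 10
best[3] = 15
best[4] = 20  (first piece 2, then best[2]=10)
best[5] = 25  (first piece 2, then best[3]=15)
best[6] = 30  (first piece 2, then best[4]=20)
best[7] = 39
best[8] = 42  (first piece 1, then best[7]=39)
best[9] = 49  (first piece 2, then best[7]=39)
best[10] = 54  (first piece 3, then best[7]=39)
One optimal cutting: 7 + 3 → $39 + $15 = $54.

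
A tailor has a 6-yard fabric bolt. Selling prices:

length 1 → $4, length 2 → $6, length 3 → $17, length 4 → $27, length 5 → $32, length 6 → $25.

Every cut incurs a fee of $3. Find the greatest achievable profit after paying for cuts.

Consider every possible first cut. v[k] is the best of p[i]+v[k−i] over all sellable i≤k, charging 3 whenever i<k.
v[1] = 4
v[2] = max(4+4-3, 6+0) = 6
v[3] = max(4+6-3, 6+4-3, 17+0) = 17
v[4] = max(4+17-3, 6+6-3, 17+4-3, 27+0) = 27
v[5] = max(4+27-3, 6+17-3, 17+6-3, 27+4-3, 32+0) = 32
v[6] = max(4+32-3, 6+27-3, 17+17-3, 27+6-3, 32+4-3, 25+0) = 33
One optimal plan: pieces 5 + 1 (1 cut) → $36 − $3 = $33.

33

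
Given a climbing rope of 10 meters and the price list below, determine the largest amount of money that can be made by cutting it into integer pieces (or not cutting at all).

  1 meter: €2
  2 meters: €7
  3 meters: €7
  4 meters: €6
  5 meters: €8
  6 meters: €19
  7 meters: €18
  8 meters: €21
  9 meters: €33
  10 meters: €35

Consider every possible first cut. r[k] is the best of p[i]+r[k−i] over all sellable i≤k.
r[1] = 2
r[2] = max(2+2, 7+0) = 7
r[3] = max(2+7, 7+2, 7+0) = 9
r[4] = max(2+9, 7+7, 7+2, 6+0) = 14
r[5] = max(2+14, 7+9, 7+7, 6+2, 8+0) = 16
r[6] = max(2+16, 7+14, 7+9, 6+7, 8+2, 19+0) = 21
r[7] = max(2+21, 7+16, 7+14, …, 19+2, 18+0) = 23
r[8] = max(2+23, 7+21, 7+16, …, 18+2, 21+0) = 28
r[9] = max(2+28, 7+23, 7+21, …, 21+2, 33+0) = 33
r[10] = max(2+33, 7+28, 7+23, …, 33+2, 35+0) = 35
One optimal cutting: 9 + 1 → €33 + €2 = €35.

35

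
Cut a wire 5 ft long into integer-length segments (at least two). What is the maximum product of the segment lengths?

Fill prod[k] for k=2..5: at each k try every first piece i and multiply by the better of (k−i) uncut or prod[k−i].
prod[2] = 1×max(1,0) = 1×1 = 1
prod[3] = max(1×2, 2×1) = 2
prod[4] = max(1×3, 2×2, 3×1) = 4
prod[5] = max(1×4, 2×3, 3×2, 4×1) = 6
One optimal split: 3 + 2; product 3×2 = 6.

6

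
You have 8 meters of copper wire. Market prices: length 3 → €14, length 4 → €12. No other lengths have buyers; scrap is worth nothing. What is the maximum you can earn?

Build r[k] bottom-up: r[k] = max over allowed piece i of (p[i] + r[k−i]).
r[1] = 0
r[2] = 0
r[3] = 14
r[4] = 14
r[5] = 14
r[6] = 28  (first piece 3, then r[3]=14)
r[7] = 28
r[8] = 28
One optimal cutting: pieces 3 + 3 with 2 meters of scrap → €28.

28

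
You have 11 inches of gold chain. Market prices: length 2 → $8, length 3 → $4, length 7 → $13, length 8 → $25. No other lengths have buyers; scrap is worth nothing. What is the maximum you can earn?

40

Let best[k] be the best obtainable value from length k. For each k, try every first piece i and keep the best of price[i] + best[k−i].
best[1] = 0
best[2] = 8
best[3] = max(8+0, 4+0) = 8
best[4] = max(8+8, 4+0) = 16
best[5] = max(8+8, 4+8) = 16
best[6] = max(8+16, 4+8) = 24
best[7] = max(8+16, 4+16, 13+0) = 24
best[8] = max(8+24, 4+16, 13+0, 25+0) = 32
best[9] = max(8+24, 4+24, 13+8, 25+0) = 32
best[10] = max(8+32, 4+24, 13+8, 25+8) = 40
best[11] = max(8+32, 4+32, 13+16, 25+8) = 40
One optimal cutting: pieces 2 + 2 + 2 + 2 + 2 with 1 inch of scrap → $40.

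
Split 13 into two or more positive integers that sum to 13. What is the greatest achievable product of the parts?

108

Let f[k] be the best product for length k (with at least one cut). For each first piece i, the rest contributes max(k−i, f[k−i]).
Small cases: f[2]=1, f[3]=2, f[4]=4, f[5]=6.
f[6] = 3·max(3,2) = 3·3 = 9
f[7] = 2·max(5,6) = 2·6 = 12
f[8] = 2·max(6,9) = 2·9 = 18
f[9] = 3·max(6,9) = 3·9 = 27
f[10] = 2·max(8,18) = 2·18 = 36
f[11] = 2·max(9,27) = 2·27 = 54
f[12] = 3·max(9,27) = 3·27 = 81
f[13] = 2·max(11,54) = 2·54 = 108
One optimal split: 3 + 3 + 3 + 2 + 2; product 3·3·3·2·2 = 108.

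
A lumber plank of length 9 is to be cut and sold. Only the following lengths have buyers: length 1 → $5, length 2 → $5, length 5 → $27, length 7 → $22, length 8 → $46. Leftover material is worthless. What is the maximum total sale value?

51

Build best[k] bottom-up: best[k] = max over allowed piece i of (p[i] + best[k−i]).
best[1] = 5
best[2] = 10  (first piece 1, then best[1]=5)
best[3] = 15  (first piece 1, then best[2]=10)
best[4] = 20  (first piece 1, then best[3]=15)
best[5] = 27
best[6] = 32  (first piece 1, then best[5]=27)
best[7] = 37  (first piece 1, then best[6]=32)
best[8] = 46
best[9] = 51  (first piece 1, then best[8]=46)
One optimal cutting: 8 + 1 → $51.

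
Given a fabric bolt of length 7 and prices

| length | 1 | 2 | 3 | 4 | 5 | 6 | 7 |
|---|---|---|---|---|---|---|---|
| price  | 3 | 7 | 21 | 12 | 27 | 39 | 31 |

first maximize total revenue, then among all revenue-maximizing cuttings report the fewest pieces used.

3

Consider every possible first cut. r[k] is the best of p[i]+r[k−i] over all sellable i≤k.
r[1] = 3
r[2] = max(3+3, 7+0) = 7
r[3] = max(3+7, 7+3, 21+0) = 21
r[4] = max(3+21, 7+7, 21+3, 12+0) = 24
r[5] = max(3+24, 7+21, 21+7, 12+3, 27+0) = 28
r[6] = max(3+28, 7+24, 21+21, 12+7, 27+3, 39+0) = 42
r[7] = max(3+42, 7+28, 21+24, …, 39+3, 31+0) = 45
Maximum revenue is $45.
Now minimize piece count subject to staying optimal: for each k, pieces[k] = 1 + min over i with p[i]+r[k−i]=r[k] of pieces[k−i].
pieces[4] = 2
pieces[5] = 2
pieces[6] = 2
pieces[7] = 3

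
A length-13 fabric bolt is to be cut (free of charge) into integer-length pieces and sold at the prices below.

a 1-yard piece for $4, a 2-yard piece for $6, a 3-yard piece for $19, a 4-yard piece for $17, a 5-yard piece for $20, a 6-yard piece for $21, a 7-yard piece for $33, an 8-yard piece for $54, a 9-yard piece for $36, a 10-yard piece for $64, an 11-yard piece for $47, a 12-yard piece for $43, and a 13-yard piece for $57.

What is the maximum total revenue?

Consider every possible first cut. best[k] is the best of p[i]+best[k−i] over all sellable i≤k.
best[1] = 4
best[2] = max(4+4, 6+0) = 8
best[3] = max(4+8, 6+4, 19+0) = 19
best[4] = max(4+19, 6+8, 19+4, 17+0) = 23
best[5] = max(4+23, 6+19, 19+8, 17+4, 20+0) = 27
best[6] = max(4+27, 6+23, 19+19, 17+8, 20+4, 21+0) = 38
best[7] = max(4+38, 6+27, 19+23, …, 21+4, 33+0) = 42
best[8] = max(4+42, 6+38, 19+27, …, 33+4, 54+0) = 54
best[9] = max(4+54, 6+42, 19+38, …, 54+4, 36+0) = 58
best[10] = max(4+58, 6+54, 19+42, …, 36+4, 64+0) = 64
best[11] = max(4+64, 6+58, 19+54, …, 64+4, 47+0) = 73
best[12] = max(4+73, 6+64, 19+58, …, 47+4, 43+0) = 77
best[13] = max(4+77, 6+73, 19+64, …, 43+4, 57+0) = 83
One optimal cutting: 10 + 3 → $64 + $19 = $83.

83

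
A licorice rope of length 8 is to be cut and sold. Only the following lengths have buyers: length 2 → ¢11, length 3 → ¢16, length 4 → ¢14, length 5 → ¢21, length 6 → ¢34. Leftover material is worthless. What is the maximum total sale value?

45

Consider every possible first cut. r[k] is the best of p[i]+r[k−i] over all sellable i≤k.
r[1] = 0
r[2] = 11
r[3] = 16
r[4] = 22  (first piece 2, then r[2]=11)
r[5] = 27  (first piece 2, then r[3]=16)
r[6] = 34
r[7] = 38  (first piece 2, then r[5]=27)
r[8] = 45  (first piece 2, then r[6]=34)
One optimal cutting: 6 + 2 → ¢45.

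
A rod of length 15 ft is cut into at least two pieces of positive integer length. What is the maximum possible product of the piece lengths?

Let m[k] be the best product for length k (with at least one cut). For each first piece i, the rest contributes max(k−i, m[k−i]).
m[2] = 1×max(1,0) = 1×1 = 1
m[3] = max(1×2, 2×1) = 2
m[4] = max(1×3, 2×2, 3×1) = 4
m[5] = max(1×4, 2×3, 3×2, 4×1) = 6
m[6] = max(1×6, 2×4, 3×3, 4×2, 5×1) = 9
m[7] = max(1×9, 2×6, 3×4, 4×3, 5×2, 6×1) = 12
m[8] = max(1×12, 2×9, 3×6, …, 6×2, 7×1) = 18
m[9] = max(1×18, 2×12, 3×9, …, 7×2, 8×1) = 27
m[10] = max(1×27, 2×18, 3×12, …, 8×2, 9×1) = 36
m[11] = max(1×36, 2×27, 3×18, …, 9×2, 10×1) = 54
m[12] = max(1×54, 2×36, 3×27, …, 10×2, 11×1) = 81
m[13] = max(1×81, 2×54, 3×36, …, 11×2, 12×1) = 108
m[14] = max(1×108, 2×81, 3×54, …, 12×2, 13×1) = 162
m[15] = max(1×162, 2×108, 3×81, …, 13×2, 14×1) = 243
One optimal split: 3 + 3 + 3 + 3 + 3; product 3×3×3×3×3 = 243.

243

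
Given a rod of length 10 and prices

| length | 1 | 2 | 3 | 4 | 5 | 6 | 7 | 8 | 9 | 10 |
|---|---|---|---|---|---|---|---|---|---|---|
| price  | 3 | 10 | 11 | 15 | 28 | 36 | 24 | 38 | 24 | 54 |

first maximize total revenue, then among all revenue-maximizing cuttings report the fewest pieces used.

2

Consider every possible first cut. r[k] is the best of p[i]+r[k−i] over all sellable i≤k.
r[1] = 3
r[2] = max(3+3, 10+0) = 10
r[3] = max(3+10, 10+3, 11+0) = 13
r[4] = max(3+13, 10+10, 11+3, 15+0) = 20
r[5] = max(3+20, 10+13, 11+10, 15+3, 28+0) = 28
r[6] = max(3+28, 10+20, 11+13, 15+10, 28+3, 36+0) = 36
r[7] = max(3+36, 10+28, 11+20, …, 36+3, 24+0) = 39
r[8] = max(3+39, 10+36, 11+28, …, 24+3, 38+0) = 46
r[9] = max(3+46, 10+39, 11+36, …, 38+3, 24+0) = 49
r[10] = max(3+49, 10+46, 11+39, …, 24+3, 54+0) = 56
Maximum revenue is 56.
Now minimize piece count subject to staying optimal: for each k, pieces[k] = 1 + min over i with p[i]+r[k−i]=r[k] of pieces[k−i].
pieces[7] = 2
pieces[8] = 2
pieces[9] = 3
pieces[10] = 2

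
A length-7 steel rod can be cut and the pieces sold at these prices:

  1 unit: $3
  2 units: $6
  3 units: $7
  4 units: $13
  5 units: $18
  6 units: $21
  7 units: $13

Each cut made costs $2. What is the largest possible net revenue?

22

Consider every possible first cut. v[k] is the best of p[i]+v[k−i] over all sellable i≤k, charging 2 whenever i<k.
v[1] = 3
v[2] = max(3+3-2, 6+0) = 6
v[3] = max(3+6-2, 6+3-2, 7+0) = 7
v[4] = max(3+7-2, 6+6-2, 7+3-2, 13+0) = 13
v[5] = max(3+13-2, 6+7-2, 7+6-2, 13+3-2, 18+0) = 18
v[6] = max(3+18-2, 6+13-2, 7+7-2, 13+6-2, 18+3-2, 21+0) = 21
v[7] = max(3+21-2, 6+18-2, 7+13-2, …, 21+3-2, 13+0) = 22
One optimal plan: pieces 6 + 1 (1 cut) → $24 − $2 = $22.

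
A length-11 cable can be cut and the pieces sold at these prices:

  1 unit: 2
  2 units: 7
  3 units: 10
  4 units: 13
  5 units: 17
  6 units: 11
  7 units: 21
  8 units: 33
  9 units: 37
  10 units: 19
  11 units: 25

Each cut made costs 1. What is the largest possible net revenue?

43

Let net[k] be the best obtainable value from length k. For each k, try every first piece i and keep the best of price[i] + net[k−i] minus the 1 cut fee when i<k.
net[1] = 2
net[2] = max(2+2-1, 7+0) = 7
net[3] = max(2+7-1, 7+2-1, 10+0) = 10
net[4] = max(2+10-1, 7+7-1, 10+2-1, 13+0) = 13
net[5] = max(2+13-1, 7+10-1, 10+7-1, 13+2-1, 17+0) = 17
net[6] = max(2+17-1, 7+13-1, 10+10-1, 13+7-1, 17+2-1, 11+0) = 19
net[7] = max(2+19-1, 7+17-1, 10+13-1, …, 11+2-1, 21+0) = 23
net[8] = max(2+23-1, 7+19-1, 10+17-1, …, 21+2-1, 33+0) = 33
net[9] = max(2+33-1, 7+23-1, 10+19-1, …, 33+2-1, 37+0) = 37
net[10] = max(2+37-1, 7+33-1, 10+23-1, …, 37+2-1, 19+0) = 39
net[11] = max(2+39-1, 7+37-1, 10+33-1, …, 19+2-1, 25+0) = 43
One optimal plan: pieces 9 + 2 (1 cut) → 44 − 1 = 43.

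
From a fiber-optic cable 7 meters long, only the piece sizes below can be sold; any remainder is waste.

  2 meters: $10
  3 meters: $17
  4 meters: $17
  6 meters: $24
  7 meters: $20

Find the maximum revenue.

37

Build best[k] bottom-up: best[k] = max over allowed piece i of (p[i] + best[k−i]).
best[1] = 0
best[2] = 10
best[3] = max(10+0, 17+0) = 17
best[4] = max(10+10, 17+0, 17+0) = 20
best[5] = max(10+17, 17+10, 17+0) = 27
best[6] = max(10+20, 17+17, 17+10, 24+0) = 34
best[7] = max(10+27, 17+20, 17+17, 24+0, 20+0) = 37
One optimal cutting: 3 + 2 + 2 → $37.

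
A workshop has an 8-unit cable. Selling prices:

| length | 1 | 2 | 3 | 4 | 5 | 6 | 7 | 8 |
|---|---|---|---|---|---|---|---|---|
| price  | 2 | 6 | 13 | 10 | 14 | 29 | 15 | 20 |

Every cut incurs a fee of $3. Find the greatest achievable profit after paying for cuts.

32

Build v[k] bottom-up: v[k] = max over allowed piece i of (p[i] + v[k−i]) − 3 per cut.
v[1] = 2
v[2] = max(2+2-3, 6+0) = 6
v[3] = max(2+6-3, 6+2-3, 13+0) = 13
v[4] = max(2+13-3, 6+6-3, 13+2-3, 10+0) = 12
v[5] = max(2+12-3, 6+13-3, 13+6-3, 10+2-3, 14+0) = 16
v[6] = max(2+16-3, 6+12-3, 13+13-3, 10+6-3, 14+2-3, 29+0) = 29
v[7] = max(2+29-3, 6+16-3, 13+12-3, …, 29+2-3, 15+0) = 28
v[8] = max(2+28-3, 6+29-3, 13+16-3, …, 15+2-3, 20+0) = 32
One optimal plan: pieces 6 + 2 (1 cut) → $35 − $3 = $32.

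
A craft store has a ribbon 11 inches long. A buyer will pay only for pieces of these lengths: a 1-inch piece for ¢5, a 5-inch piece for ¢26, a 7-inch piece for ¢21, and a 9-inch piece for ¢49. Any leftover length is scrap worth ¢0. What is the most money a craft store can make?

59

Let f[k] be the best obtainable value from length k. For each k, try every first piece i and keep the best of price[i] + f[k−i].
f[1] = 5
f[2] = 10  (first piece 1, then f[1]=5)
f[3] = 15  (first piece 1, then f[2]=10)
f[4] = 20  (first piece 1, then f[3]=15)
f[5] = max(5+20, 26+0) = 26
f[6] = max(5+26, 26+5) = 31
f[7] = max(5+31, 26+10, 21+0) = 36
f[8] = max(5+36, 26+15, 21+5) = 41
f[9] = max(5+41, 26+20, 21+10, 49+0) = 49
f[10] = max(5+49, 26+26, 21+15, 49+5) = 54
f[11] = max(5+54, 26+31, 21+20, 49+10) = 59
One optimal cutting: 9 + 1 + 1 → ¢59.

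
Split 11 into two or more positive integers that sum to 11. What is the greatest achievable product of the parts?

Define f[k] = max over 1≤i<k of i · max(k−i, f[k−i]); the inner max lets the remainder stay uncut if that's better.
f[2] = 1·max(1,0) = 1·1 = 1
f[3] = max(1·2, 2·1) = 2
f[4] = max(1·3, 2·2, 3·1) = 4
f[5] = max(1·4, 2·3, 3·2, 4·1) = 6
f[6] = max(1·6, 2·4, 3·3, 4·2, 5·1) = 9
f[7] = max(1·9, 2·6, 3·4, 4·3, 5·2, 6·1) = 12
f[8] = max(1·12, 2·9, 3·6, …, 6·2, 7·1) = 18
f[9] = max(1·18, 2·12, 3·9, …, 7·2, 8·1) = 27
f[10] = max(1·27, 2·18, 3·12, …, 8·2, 9·1) = 36
f[11] = max(1·36, 2·27, 3·18, …, 9·2, 10·1) = 54
One optimal split: 3 + 3 + 3 + 2; product 3·3·3·2 = 54.

54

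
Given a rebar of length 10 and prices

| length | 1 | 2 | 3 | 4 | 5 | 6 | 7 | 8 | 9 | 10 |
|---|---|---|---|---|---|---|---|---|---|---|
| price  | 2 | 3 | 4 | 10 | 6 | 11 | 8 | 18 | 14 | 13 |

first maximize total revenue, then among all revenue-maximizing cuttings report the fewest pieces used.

Let r[k] be the best obtainable value from length k. For each k, try every first piece i and keep the best of price[i] + r[k−i].
r[1] = 2
r[2] = max(2+2, 3+0) = 4
r[3] = max(2+4, 3+2, 4+0) = 6
r[4] = max(2+6, 3+4, 4+2, 10+0) = 10
r[5] = max(2+10, 3+6, 4+4, 10+2, 6+0) = 12
r[6] = max(2+12, 3+10, 4+6, 10+4, 6+2, 11+0) = 14
r[7] = max(2+14, 3+12, 4+10, …, 11+2, 8+0) = 16
r[8] = max(2+16, 3+14, 4+12, …, 8+2, 18+0) = 20
r[9] = max(2+20, 3+16, 4+14, …, 18+2, 14+0) = 22
r[10] = max(2+22, 3+20, 4+16, …, 14+2, 13+0) = 24
Maximum revenue is ₹24.
Now minimize piece count subject to staying optimal: for each k, pieces[k] = 1 + min over i with p[i]+r[k−i]=r[k] of pieces[k−i].
pieces[7] = 4
pieces[8] = 2
pieces[9] = 3
pieces[10] = 4

4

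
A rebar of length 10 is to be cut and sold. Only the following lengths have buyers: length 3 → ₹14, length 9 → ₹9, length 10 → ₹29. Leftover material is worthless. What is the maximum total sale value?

Let r[k] be the best obtainable value from length k. For each k, try every first piece i and keep the best of price[i] + r[k−i].
r[1] = 0
r[2] = 0
r[3] = 14
r[4] = 14
r[5] = 14
r[6] = 28  (first piece 3, then r[3]=14)
r[7] = 28
r[8] = 28
r[9] = 42  (first piece 3, then r[6]=28)
r[10] = 42
One optimal cutting: pieces 3 + 3 + 3 with 1 meter of scrap → ₹42.

42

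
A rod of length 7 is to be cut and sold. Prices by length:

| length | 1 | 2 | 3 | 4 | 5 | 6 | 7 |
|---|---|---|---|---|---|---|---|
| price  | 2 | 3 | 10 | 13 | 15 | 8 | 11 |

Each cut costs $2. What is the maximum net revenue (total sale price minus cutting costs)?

21

Build v[k] bottom-up: v[k] = max over allowed piece i of (p[i] + v[k−i]) − 2 per cut.
v[1] = 2
v[2] = max(2+2-2, 3+0) = 3
v[3] = max(2+3-2, 3+2-2, 10+0) = 10
v[4] = max(2+10-2, 3+3-2, 10+2-2, 13+0) = 13
v[5] = max(2+13-2, 3+10-2, 10+3-2, 13+2-2, 15+0) = 15
v[6] = max(2+15-2, 3+13-2, 10+10-2, 13+3-2, 15+2-2, 8+0) = 18
v[7] = max(2+18-2, 3+15-2, 10+13-2, …, 8+2-2, 11+0) = 21
One optimal plan: pieces 4 + 3 (1 cut) → $23 − $2 = $21.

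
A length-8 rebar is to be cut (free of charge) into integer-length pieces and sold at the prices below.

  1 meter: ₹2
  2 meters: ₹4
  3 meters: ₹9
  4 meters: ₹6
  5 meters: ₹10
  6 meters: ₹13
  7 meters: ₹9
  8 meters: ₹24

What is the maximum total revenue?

24

Consider every possible first cut. r[k] is the best of p[i]+r[k−i] over all sellable i≤k.
r[1] = 2
r[2] = max(2+2, 4+0) = 4
r[3] = max(2+4, 4+2, 9+0) = 9
r[4] = max(2+9, 4+4, 9+2, 6+0) = 11
r[5] = max(2+11, 4+9, 9+4, 6+2, 10+0) = 13
r[6] = max(2+13, 4+11, 9+9, 6+4, 10+2, 13+0) = 18
r[7] = max(2+18, 4+13, 9+11, …, 13+2, 9+0) = 20
r[8] = max(2+20, 4+18, 9+13, …, 9+2, 24+0) = 24
Best is to sell the whole 8-meter piece uncut for ₹24.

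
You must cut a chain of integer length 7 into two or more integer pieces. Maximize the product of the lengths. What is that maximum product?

Fill prod[k] for k=2..7: at each k try every first piece i and multiply by the better of (k−i) uncut or prod[k−i].
prod[2] = 1·max(1,0) = 1·1 = 1
prod[3] = max(1·2, 2·1) = 2
prod[4] = max(1·3, 2·2, 3·1) = 4
prod[5] = max(1·4, 2·3, 3·2, 4·1) = 6
prod[6] = max(1·6, 2·4, 3·3, 4·2, 5·1) = 9
prod[7] = max(1·9, 2·6, 3·4, 4·3, 5·2, 6·1) = 12
One optimal split: 3 + 2 + 2; product 3·2·2 = 12.

12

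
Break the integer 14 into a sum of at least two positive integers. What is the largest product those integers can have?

162

Let g[k] be the best product for length k (with at least one cut). For each first piece i, the rest contributes max(k−i, g[k−i]).
g[2] = 1×max(1,0) = 1×1 = 1
g[3] = max(1×2, 2×1) = 2
g[4] = max(1×3, 2×2, 3×1) = 4
g[5] = max(1×4, 2×3, 3×2, 4×1) = 6
g[6] = max(1×6, 2×4, 3×3, 4×2, 5×1) = 9
g[7] = max(1×9, 2×6, 3×4, 4×3, 5×2, 6×1) = 12
g[8] = max(1×12, 2×9, 3×6, …, 6×2, 7×1) = 18
g[9] = max(1×18, 2×12, 3×9, …, 7×2, 8×1) = 27
g[10] = max(1×27, 2×18, 3×12, …, 8×2, 9×1) = 36
g[11] = max(1×36, 2×27, 3×18, …, 9×2, 10×1) = 54
g[12] = max(1×54, 2×36, 3×27, …, 10×2, 11×1) = 81
g[13] = max(1×81, 2×54, 3×36, …, 11×2, 12×1) = 108
g[14] = max(1×108, 2×81, 3×54, …, 12×2, 13×1) = 162
One optimal split: 3 + 3 + 3 + 3 + 2; product 3×3×3×3×2 = 162.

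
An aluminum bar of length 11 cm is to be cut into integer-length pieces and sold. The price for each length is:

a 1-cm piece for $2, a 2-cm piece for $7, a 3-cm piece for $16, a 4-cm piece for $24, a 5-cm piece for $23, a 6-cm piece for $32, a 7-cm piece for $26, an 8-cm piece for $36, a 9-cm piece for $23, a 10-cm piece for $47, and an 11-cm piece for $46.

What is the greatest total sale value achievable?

64

Consider every possible first cut. best[k] is the best of p[i]+best[k−i] over all sellable i≤k.
best[1] = 2
best[2] = max(2+2, 7+0) = 7
best[3] = max(2+7, 7+2, 16+0) = 16
best[4] = max(2+16, 7+7, 16+2, 24+0) = 24
best[5] = max(2+24, 7+16, 16+7, 24+2, 23+0) = 26
best[6] = max(2+26, 7+24, 16+16, 24+7, 23+2, 32+0) = 32
best[7] = max(2+32, 7+26, 16+24, …, 32+2, 26+0) = 40
best[8] = max(2+40, 7+32, 16+26, …, 26+2, 36+0) = 48
best[9] = max(2+48, 7+40, 16+32, …, 36+2, 23+0) = 50
best[10] = max(2+50, 7+48, 16+40, …, 23+2, 47+0) = 56
best[11] = max(2+56, 7+50, 16+48, …, 47+2, 46+0) = 64
One optimal cutting: 4 + 4 + 3 → $24 + $24 + $16 = $64.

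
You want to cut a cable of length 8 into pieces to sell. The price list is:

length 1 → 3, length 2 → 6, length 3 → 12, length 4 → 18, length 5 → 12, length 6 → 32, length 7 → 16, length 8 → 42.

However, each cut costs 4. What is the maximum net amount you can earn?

42

Consider every possible first cut. net[k] is the best of p[i]+net[k−i] over all sellable i≤k, charging 4 whenever i<k.
net[1] = 3
net[2] = max(3+3-4, 6+0) = 6
net[3] = max(3+6-4, 6+3-4, 12+0) = 12
net[4] = max(3+12-4, 6+6-4, 12+3-4, 18+0) = 18
net[5] = max(3+18-4, 6+12-4, 12+6-4, 18+3-4, 12+0) = 17
net[6] = max(3+17-4, 6+18-4, 12+12-4, 18+6-4, 12+3-4, 32+0) = 32
net[7] = max(3+32-4, 6+17-4, 12+18-4, …, 32+3-4, 16+0) = 31
net[8] = max(3+31-4, 6+32-4, 12+17-4, …, 16+3-4, 42+0) = 42
Best is to make no cuts and sell whole for 42.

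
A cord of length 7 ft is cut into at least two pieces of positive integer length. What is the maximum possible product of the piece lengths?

12

Fill g[k] for k=2..7: at each k try every first piece i and multiply by the better of (k−i) uncut or g[k−i].
g[2] = 1·max(1,0) = 1·1 = 1
g[3] = 1·max(2,1) = 1·2 = 2
g[4] = 2·max(2,1) = 2·2 = 4
g[5] = 2·max(3,2) = 2·3 = 6
g[6] = 3·max(3,2) = 3·3 = 9
g[7] = 2·max(5,6) = 2·6 = 12
One optimal split: 3 + 2 + 2; product 3·2·2 = 12.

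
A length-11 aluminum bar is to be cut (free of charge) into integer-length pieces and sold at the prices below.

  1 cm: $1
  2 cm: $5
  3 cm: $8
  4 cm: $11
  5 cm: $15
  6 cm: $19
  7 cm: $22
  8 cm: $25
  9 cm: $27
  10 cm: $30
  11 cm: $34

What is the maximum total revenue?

34

Let R[k] be the best obtainable value from length k. For each k, try every first piece i and keep the best of price[i] + R[k−i].
R[1] = 1
R[2] = 5
R[3] = 8
R[4] = 11
R[5] = 15
R[6] = 19
R[7] = 22
R[8] = 25
R[9] = 27  (first piece 2, then R[7]=22)
R[10] = 30  (first piece 2, then R[8]=25)
R[11] = 34  (first piece 5, then R[6]=19)
One optimal cutting: 6 + 5 → $19 + $15 = $34.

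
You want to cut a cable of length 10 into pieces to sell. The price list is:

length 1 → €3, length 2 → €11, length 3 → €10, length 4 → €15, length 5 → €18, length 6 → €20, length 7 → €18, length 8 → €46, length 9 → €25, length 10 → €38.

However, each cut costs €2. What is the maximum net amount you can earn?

55

Consider every possible first cut. r[k] is the best of p[i]+r[k−i] over all sellable i≤k, charging 2 whenever i<k.
r[1] = 3
r[2] = max(3+3-2, 11+0) = 11
r[3] = max(3+11-2, 11+3-2, 10+0) = 12
r[4] = max(3+12-2, 11+11-2, 10+3-2, 15+0) = 20
r[5] = max(3+20-2, 11+12-2, 10+11-2, 15+3-2, 18+0) = 21
r[6] = max(3+21-2, 11+20-2, 10+12-2, 15+11-2, 18+3-2, 20+0) = 29
r[7] = max(3+29-2, 11+21-2, 10+20-2, …, 20+3-2, 18+0) = 30
r[8] = max(3+30-2, 11+29-2, 10+21-2, …, 18+3-2, 46+0) = 46
r[9] = max(3+46-2, 11+30-2, 10+29-2, …, 46+3-2, 25+0) = 47
r[10] = max(3+47-2, 11+46-2, 10+30-2, …, 25+3-2, 38+0) = 55
One optimal plan: pieces 8 + 2 (1 cut) → €57 − €2 = €55.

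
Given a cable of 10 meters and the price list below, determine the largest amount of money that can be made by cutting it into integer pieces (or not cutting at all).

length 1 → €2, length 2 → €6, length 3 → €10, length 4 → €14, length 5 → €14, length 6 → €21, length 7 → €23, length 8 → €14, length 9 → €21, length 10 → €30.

Let best[k] be the best obtainable value from length k. For each k, try every first piece i and keep the best of price[i] + best[k−i].
best[1] = 2
best[2] = max(2+2, 6+0) = 6
best[3] = max(2+6, 6+2, 10+0) = 10
best[4] = max(2+10, 6+6, 10+2, 14+0) = 14
best[5] = max(2+14, 6+10, 10+6, 14+2, 14+0) = 16
best[6] = max(2+16, 6+14, 10+10, 14+6, 14+2, 21+0) = 21
best[7] = max(2+21, 6+16, 10+14, …, 21+2, 23+0) = 24
best[8] = max(2+24, 6+21, 10+16, …, 23+2, 14+0) = 28
best[9] = max(2+28, 6+24, 10+21, …, 14+2, 21+0) = 31
best[10] = max(2+31, 6+28, 10+24, …, 21+2, 30+0) = 35
One optimal cutting: 6 + 4 → €21 + €14 = €35.

35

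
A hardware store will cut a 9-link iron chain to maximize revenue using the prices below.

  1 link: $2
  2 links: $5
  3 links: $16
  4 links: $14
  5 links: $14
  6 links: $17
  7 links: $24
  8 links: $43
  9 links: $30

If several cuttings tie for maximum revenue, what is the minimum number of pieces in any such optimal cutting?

Consider every possible first cut. r[k] is the best of p[i]+r[k−i] over all sellable i≤k.
r[1] = 2
r[2] = 5
r[3] = 16
r[4] = 18  (first piece 1, then r[3]=16)
r[5] = 21  (first piece 2, then r[3]=16)
r[6] = 32  (first piece 3, then r[3]=16)
r[7] = 34  (first piece 1, then r[6]=32)
r[8] = 43
r[9] = 48  (first piece 3, then r[6]=32)
Maximum revenue is $48.
Now minimize piece count subject to staying optimal: for each k, pieces[k] = 1 + min over i with p[i]+r[k−i]=r[k] of pieces[k−i].
pieces[6] = 2
pieces[7] = 3
pieces[8] = 1
pieces[9] = 3

3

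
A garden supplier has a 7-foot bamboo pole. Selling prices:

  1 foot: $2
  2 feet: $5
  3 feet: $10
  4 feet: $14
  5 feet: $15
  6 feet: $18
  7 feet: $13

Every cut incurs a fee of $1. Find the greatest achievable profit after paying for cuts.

23

Consider every possible first cut. net[k] is the best of p[i]+net[k−i] over all sellable i≤k, charging 1 whenever i<k.
net[1] = 2
net[2] = 5
net[3] = 10
net[4] = 14
net[5] = 15  (first piece 1, then net[4]=14)
net[6] = 19  (first piece 3, then net[3]=10)
net[7] = 23  (first piece 3, then net[4]=14)
One optimal plan: pieces 4 + 3 (1 cut) → $24 − $1 = $23.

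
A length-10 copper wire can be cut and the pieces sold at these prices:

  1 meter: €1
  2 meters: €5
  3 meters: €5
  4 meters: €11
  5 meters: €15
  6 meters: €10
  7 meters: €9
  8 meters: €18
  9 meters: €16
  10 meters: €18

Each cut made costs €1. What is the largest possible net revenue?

29

Let r[k] be the best obtainable value from length k. For each k, try every first piece i and keep the best of price[i] + r[k−i] minus the 1 cut fee when i<k.
r[1] = 1
r[2] = max(1+1-1, 5+0) = 5
r[3] = max(1+5-1, 5+1-1, 5+0) = 5
r[4] = max(1+5-1, 5+5-1, 5+1-1, 11+0) = 11
r[5] = max(1+11-1, 5+5-1, 5+5-1, 11+1-1, 15+0) = 15
r[6] = max(1+15-1, 5+11-1, 5+5-1, 11+5-1, 15+1-1, 10+0) = 15
r[7] = max(1+15-1, 5+15-1, 5+11-1, …, 10+1-1, 9+0) = 19
r[8] = max(1+19-1, 5+15-1, 5+15-1, …, 9+1-1, 18+0) = 21
r[9] = max(1+21-1, 5+19-1, 5+15-1, …, 18+1-1, 16+0) = 25
r[10] = max(1+25-1, 5+21-1, 5+19-1, …, 16+1-1, 18+0) = 29
One optimal plan: pieces 5 + 5 (1 cut) → €30 − €1 = €29.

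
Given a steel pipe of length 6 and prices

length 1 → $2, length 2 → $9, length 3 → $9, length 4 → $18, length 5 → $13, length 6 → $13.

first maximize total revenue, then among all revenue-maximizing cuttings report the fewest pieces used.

2

Let r[k] be the best obtainable value from length k. For each k, try every first piece i and keep the best of price[i] + r[k−i].
r[1] = 2
r[2] = max(2+2, 9+0) = 9
r[3] = max(2+9, 9+2, 9+0) = 11
r[4] = max(2+11, 9+9, 9+2, 18+0) = 18
r[5] = max(2+18, 9+11, 9+9, 18+2, 13+0) = 20
r[6] = max(2+20, 9+18, 9+11, 18+9, 13+2, 13+0) = 27
Maximum revenue is $27.
Now minimize piece count subject to staying optimal: for each k, pieces[k] = 1 + min over i with p[i]+r[k−i]=r[k] of pieces[k−i].
pieces[3] = 2
pieces[4] = 1
pieces[5] = 2
pieces[6] = 2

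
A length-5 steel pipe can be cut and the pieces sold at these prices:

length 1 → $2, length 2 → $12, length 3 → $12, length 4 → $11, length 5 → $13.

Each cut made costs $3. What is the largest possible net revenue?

Let net[k] be the best obtainable value from length k. For each k, try every first piece i and keep the best of price[i] + net[k−i] minus the 3 cut fee when i<k.
net[1] = 2
net[2] = 12
net[3] = 12
net[4] = 21  (first piece 2, then net[2]=12)
net[5] = 21  (first piece 2, then net[3]=12)
One optimal plan: pieces 3 + 2 (1 cut) → $24 − $3 = $21.

21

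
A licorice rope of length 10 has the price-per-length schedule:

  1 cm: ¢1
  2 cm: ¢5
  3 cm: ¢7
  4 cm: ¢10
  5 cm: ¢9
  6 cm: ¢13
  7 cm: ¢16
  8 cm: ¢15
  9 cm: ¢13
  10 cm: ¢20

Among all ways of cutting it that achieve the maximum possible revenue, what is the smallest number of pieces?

3

Build r[k] bottom-up: r[k] = max over allowed piece i of (p[i] + r[k−i]).
r[1] = 1
r[2] = 5
r[3] = 7
r[4] = 10  (first piece 2, then r[2]=5)
r[5] = 12  (first piece 2, then r[3]=7)
r[6] = 15  (first piece 2, then r[4]=10)
r[7] = 17  (first piece 2, then r[5]=12)
r[8] = 20  (first piece 2, then r[6]=15)
r[9] = 22  (first piece 2, then r[7]=17)
r[10] = 25  (first piece 2, then r[8]=20)
Maximum revenue is ¢25.
Now minimize piece count subject to staying optimal: for each k, pieces[k] = 1 + min over i with p[i]+r[k−i]=r[k] of pieces[k−i].
pieces[7] = 2
pieces[8] = 2
pieces[9] = 3
pieces[10] = 3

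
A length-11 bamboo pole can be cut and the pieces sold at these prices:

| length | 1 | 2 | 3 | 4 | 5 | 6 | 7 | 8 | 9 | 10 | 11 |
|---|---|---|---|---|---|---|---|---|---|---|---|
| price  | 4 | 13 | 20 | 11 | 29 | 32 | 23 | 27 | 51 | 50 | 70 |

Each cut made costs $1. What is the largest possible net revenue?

70

Build v[k] bottom-up: v[k] = max over allowed piece i of (p[i] + v[k−i]) − 1 per cut.
v[1] = 4
v[2] = max(4+4-1, 13+0) = 13
v[3] = max(4+13-1, 13+4-1, 20+0) = 20
v[4] = max(4+20-1, 13+13-1, 20+4-1, 11+0) = 25
v[5] = max(4+25-1, 13+20-1, 20+13-1, 11+4-1, 29+0) = 32
v[6] = max(4+32-1, 13+25-1, 20+20-1, 11+13-1, 29+4-1, 32+0) = 39
v[7] = max(4+39-1, 13+32-1, 20+25-1, …, 32+4-1, 23+0) = 44
v[8] = max(4+44-1, 13+39-1, 20+32-1, …, 23+4-1, 27+0) = 51
v[9] = max(4+51-1, 13+44-1, 20+39-1, …, 27+4-1, 51+0) = 58
v[10] = max(4+58-1, 13+51-1, 20+44-1, …, 51+4-1, 50+0) = 63
v[11] = max(4+63-1, 13+58-1, 20+51-1, …, 50+4-1, 70+0) = 70
One optimal plan: pieces 3 + 3 + 3 + 2 (3 cuts) → $73 − $3 = $70.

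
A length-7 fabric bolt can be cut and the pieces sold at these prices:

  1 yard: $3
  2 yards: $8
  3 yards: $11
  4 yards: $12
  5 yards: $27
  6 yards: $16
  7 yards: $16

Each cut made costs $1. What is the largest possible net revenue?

Consider every possible first cut. r[k] is the best of p[i]+r[k−i] over all sellable i≤k, charging 1 whenever i<k.
r[1] = 3
r[2] = 8
r[3] = 11
r[4] = 15  (first piece 2, then r[2]=8)
r[5] = 27
r[6] = 29  (first piece 1, then r[5]=27)
r[7] = 34  (first piece 2, then r[5]=27)
One optimal plan: pieces 5 + 2 (1 cut) → $35 − $1 = $34.

34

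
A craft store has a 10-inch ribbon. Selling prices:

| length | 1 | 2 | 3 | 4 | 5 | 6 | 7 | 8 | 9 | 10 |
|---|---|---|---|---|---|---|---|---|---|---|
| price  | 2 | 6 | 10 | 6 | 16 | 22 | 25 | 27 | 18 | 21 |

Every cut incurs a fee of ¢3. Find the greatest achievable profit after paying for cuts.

Consider every possible first cut. v[k] is the best of p[i]+v[k−i] over all sellable i≤k, charging 3 whenever i<k.
v[1] = 2
v[2] = max(2+2-3, 6+0) = 6
v[3] = max(2+6-3, 6+2-3, 10+0) = 10
v[4] = max(2+10-3, 6+6-3, 10+2-3, 6+0) = 9
v[5] = max(2+9-3, 6+10-3, 10+6-3, 6+2-3, 16+0) = 16
v[6] = max(2+16-3, 6+9-3, 10+10-3, 6+6-3, 16+2-3, 22+0) = 22
v[7] = max(2+22-3, 6+16-3, 10+9-3, …, 22+2-3, 25+0) = 25
v[8] = max(2+25-3, 6+22-3, 10+16-3, …, 25+2-3, 27+0) = 27
v[9] = max(2+27-3, 6+25-3, 10+22-3, …, 27+2-3, 18+0) = 29
v[10] = max(2+29-3, 6+27-3, 10+25-3, …, 18+2-3, 21+0) = 32
One optimal plan: pieces 7 + 3 (1 cut) → ¢35 − ¢3 = ¢32.

32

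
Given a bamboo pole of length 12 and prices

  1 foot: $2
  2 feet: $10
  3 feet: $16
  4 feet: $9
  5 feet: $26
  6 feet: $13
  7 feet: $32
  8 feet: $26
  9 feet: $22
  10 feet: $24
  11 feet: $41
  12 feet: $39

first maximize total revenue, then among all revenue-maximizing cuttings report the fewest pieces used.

Consider every possible first cut. r[k] is the best of p[i]+r[k−i] over all sellable i≤k.
r[1] = 2
r[2] = 10
r[3] = 16
r[4] = 20  (first piece 2, then r[2]=10)
r[5] = 26  (first piece 2, then r[3]=16)
r[6] = 32  (first piece 3, then r[3]=16)
r[7] = 36  (first piece 2, then r[5]=26)
r[8] = 42  (first piece 2, then r[6]=32)
r[9] = 48  (first piece 3, then r[6]=32)
r[10] = 52  (first piece 2, then r[8]=42)
r[11] = 58  (first piece 2, then r[9]=48)
r[12] = 64  (first piece 3, then r[9]=48)
Maximum revenue is $64.
Now minimize piece count subject to staying optimal: for each k, pieces[k] = 1 + min over i with p[i]+r[k−i]=r[k] of pieces[k−i].
pieces[9] = 3
pieces[10] = 2
pieces[11] = 3
pieces[12] = 4

4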